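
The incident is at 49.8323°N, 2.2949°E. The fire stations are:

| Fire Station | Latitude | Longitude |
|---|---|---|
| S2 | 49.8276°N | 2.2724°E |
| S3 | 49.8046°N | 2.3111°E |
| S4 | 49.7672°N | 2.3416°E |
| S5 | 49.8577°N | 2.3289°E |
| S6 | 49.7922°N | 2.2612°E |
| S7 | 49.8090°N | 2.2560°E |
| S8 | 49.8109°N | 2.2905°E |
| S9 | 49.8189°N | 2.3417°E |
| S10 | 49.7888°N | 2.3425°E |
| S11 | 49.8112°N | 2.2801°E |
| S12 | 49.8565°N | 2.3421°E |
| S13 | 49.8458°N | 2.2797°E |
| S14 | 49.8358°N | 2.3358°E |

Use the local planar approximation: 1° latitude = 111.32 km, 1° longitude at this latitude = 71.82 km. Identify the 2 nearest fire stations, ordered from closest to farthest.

Distances from 49.8323°N, 2.2949°E:
S2: 1.6985 km
S3: 3.2958 km
S4: 7.9854 km
S5: 3.7360 km
S6: 5.0779 km
S7: 3.8122 km
S8: 2.4031 km
S9: 3.6773 km
S10: 5.9276 km
S11: 2.5782 km
S12: 4.3300 km
S13: 1.8575 km
S14: 2.9632 km
Sorted: S2 (1.6985 km) < S13 (1.8575 km) < S8 (2.4031 km) < S11 (2.5782 km) < …

S2, S13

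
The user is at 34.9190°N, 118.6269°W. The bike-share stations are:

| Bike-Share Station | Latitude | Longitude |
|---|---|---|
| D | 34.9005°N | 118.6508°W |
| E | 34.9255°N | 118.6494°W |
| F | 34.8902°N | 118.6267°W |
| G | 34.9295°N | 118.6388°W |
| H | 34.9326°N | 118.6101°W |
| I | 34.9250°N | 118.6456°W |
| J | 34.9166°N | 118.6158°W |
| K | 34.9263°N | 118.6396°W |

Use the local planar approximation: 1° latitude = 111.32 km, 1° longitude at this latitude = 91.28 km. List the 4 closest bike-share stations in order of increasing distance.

Distances from 34.9190°N, 118.6269°W:
D: √((-0.0185·111.32)² + (-0.0239·91.28)²) = √(4.241211 + 4.759344) = 3.0001 km
E: √((0.0065·111.32)² + (-0.0225·91.28)²) = √(0.523568 + 4.218094) = 2.1775 km
F: √((-0.0288·111.32)² + (0.0002·91.28)²) = √(10.278539 + 0.000333) = 3.2061 km
G: √((0.0105·111.32)² + (-0.0119·91.28)²) = √(1.366234 + 1.179900) = 1.5957 km
H: √((0.0136·111.32)² + (0.0168·91.28)²) = √(2.292051 + 2.351635) = 2.1549 km
I: √((0.0060·111.32)² + (-0.0187·91.28)²) = √(0.446117 + 2.913631) = 1.8330 km
J: √((-0.0024·111.32)² + (0.0111·91.28)²) = √(0.071379 + 1.026590) = 1.0478 km
K: √((0.0073·111.32)² + (-0.0127·91.28)²) = √(0.660377 + 1.343874) = 1.4157 km
Sorted: J (1.0478 km) < K (1.4157 km) < G (1.5957 km) < I (1.8330 km) < H (2.1549 km) < E (2.1775 km) < …

J, K, G, I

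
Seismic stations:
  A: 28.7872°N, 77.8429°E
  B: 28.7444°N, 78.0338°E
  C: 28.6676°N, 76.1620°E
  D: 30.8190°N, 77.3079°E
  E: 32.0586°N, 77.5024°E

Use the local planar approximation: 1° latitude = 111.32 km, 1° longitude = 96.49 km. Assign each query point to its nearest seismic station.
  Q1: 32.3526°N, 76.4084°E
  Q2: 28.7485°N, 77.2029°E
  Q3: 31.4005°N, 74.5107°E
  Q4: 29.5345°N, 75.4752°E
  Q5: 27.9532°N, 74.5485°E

Q1→E; Q2→A; Q3→D; Q4→C; Q5→C

Q1 at 32.3526°N, 76.4084°E:
  A: √((-3.5654·111.32)² + (1.4345·96.49)²) = √(157529.870367 + 19158.685926) = 420.3434 km
  B: √((-3.6082·111.32)² + (1.6254·96.49)²) = √(161334.630839 + 24597.168920) = 431.1981 km
  C: √((-3.6850·111.32)² + (-0.2464·96.49)²) = √(168275.689882 + 565.257092) = 410.9026 km
  D: √((-1.5336·111.32)² + (0.8995·96.49)²) = √(29145.438587 + 7532.982320) = 191.5161 km
  E: √((-0.2940·111.32)² + (1.0940·96.49)²) = √(1071.127220 + 11142.926267) = 110.5172 km
  → nearest: E (110.5172 km)
Q2 at 28.7485°N, 77.2029°E:
  A: √((0.0387·111.32)² + (0.6400·96.49)²) = √(18.559588 + 3813.507113) = 61.9037 km
  B: √((-0.0041·111.32)² + (0.8309·96.49)²) = √(0.208312 + 6427.796676) = 80.1748 km
  C: √((-0.0809·111.32)² + (-1.0409·96.49)²) = √(81.104218 + 10087.478681) = 100.8394 km
  D: √((2.0705·111.32)² + (0.1050·96.49)²) = √(53124.745803 + 102.646279) = 230.7106 km
  E: √((3.3101·111.32)² + (0.2995·96.49)²) = √(135777.755071 + 835.138041) = 369.6118 km
  → nearest: A (61.9037 km)
Q3 at 31.4005°N, 74.5107°E:
  A: √((-2.6133·111.32)² + (3.3322·96.49)²) = √(84630.115238 + 103377.668429) = 433.5986 km
  B: √((-2.6561·111.32)² + (3.5231·96.49)²) = √(87424.919079 + 115561.868065) = 450.5405 km
  C: √((-2.7329·111.32)² + (1.6513·96.49)²) = √(92553.719494 + 25387.303480) = 343.4254 km
  D: √((-0.5815·111.32)² + (2.7972·96.49)²) = √(4190.306913 + 72846.996758) = 277.5559 km
  E: √((0.6581·111.32)² + (2.9917·96.49)²) = √(5366.982472 + 83329.868347) = 297.8202 km
  → nearest: D (277.5559 km)
Q4 at 29.5345°N, 75.4752°E:
  A: √((-0.7473·111.32)² + (2.3677·96.49)²) = √(6920.482262 + 52193.685112) = 243.1341 km
  B: √((-0.7901·111.32)² + (2.5586·96.49)²) = √(7735.894154 + 60949.395681) = 262.0788 km
  C: √((-0.8669·111.32)² + (0.6868·96.49)²) = √(9312.888455 + 4391.624364) = 117.0663 km
  D: √((1.2845·111.32)² + (1.8327·96.49)²) = √(20446.294529 + 31271.403438) = 227.4153 km
  E: √((2.5241·111.32)² + (2.0272·96.49)²) = √(78951.340639 + 38261.131374) = 342.3631 km
  → nearest: C (117.0663 km)
Q5 at 27.9532°N, 74.5485°E:
  A: √((0.8340·111.32)² + (3.2944·96.49)²) = √(8619.428999 + 101045.568430) = 331.1571 km
  B: √((0.7912·111.32)² + (3.4853·96.49)²) = √(7757.449419 + 113095.401154) = 347.6390 km
  C: √((0.7144·111.32)² + (1.6135·96.49)²) = √(6324.545001 + 24238.322090) = 174.8224 km
  D: √((2.8658·111.32)² + (2.7594·96.49)²) = √(101774.306563 + 70891.461965) = 415.5307 km
  E: √((4.1054·111.32)² + (2.9539·96.49)²) = √(208860.999164 + 81237.432746) = 538.6079 km
  → nearest: C (174.8224 km)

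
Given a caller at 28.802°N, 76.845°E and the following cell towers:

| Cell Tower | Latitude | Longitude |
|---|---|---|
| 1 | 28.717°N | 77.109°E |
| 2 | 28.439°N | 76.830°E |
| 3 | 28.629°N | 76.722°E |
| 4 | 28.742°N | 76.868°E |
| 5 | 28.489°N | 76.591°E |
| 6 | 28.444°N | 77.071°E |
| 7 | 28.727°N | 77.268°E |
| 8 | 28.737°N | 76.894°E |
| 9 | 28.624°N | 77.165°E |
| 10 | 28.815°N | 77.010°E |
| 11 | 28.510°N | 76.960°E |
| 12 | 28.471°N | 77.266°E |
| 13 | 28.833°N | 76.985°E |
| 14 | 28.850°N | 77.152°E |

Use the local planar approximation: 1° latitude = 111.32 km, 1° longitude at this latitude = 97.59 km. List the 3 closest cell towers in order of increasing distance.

Distances from 28.802°N, 76.845°E:
1: √((-0.085·111.32)² + (0.264·97.59)²) = √(89.53323 + 663.77133) = 27.446 km
2: √((-0.363·111.32)² + (-0.015·97.59)²) = √(1632.90021 + 2.14286) = 40.436 km
3: √((-0.173·111.32)² + (-0.123·97.59)²) = √(370.88443 + 144.08569) = 22.693 km
4: √((-0.060·111.32)² + (0.023·97.59)²) = √(44.61171 + 5.03809) = 7.046 km
5: √((-0.313·111.32)² + (-0.254·97.59)²) = √(1214.04580 + 614.43800) = 42.761 km
6: √((-0.358·111.32)² + (0.226·97.59)²) = √(1588.22654 + 486.43802) = 45.548 km
7: √((-0.075·111.32)² + (0.423·97.59)²) = √(69.70580 + 1704.08546) = 42.116 km
8: √((-0.065·111.32)² + (0.049·97.59)²) = √(52.35680 + 22.86666) = 8.673 km
9: √((-0.178·111.32)² + (0.320·97.59)²) = √(392.63264 + 975.23795) = 36.985 km
10: √((0.013·111.32)² + (0.165·97.59)²) = √(2.09427 + 259.28568) = 16.167 km
11: √((-0.292·111.32)² + (0.115·97.59)²) = √(1056.60363 + 125.95236) = 34.388 km
12: √((-0.331·111.32)² + (0.421·97.59)²) = √(1357.69551 + 1688.00927) = 55.188 km
13: √((0.031·111.32)² + (0.140·97.59)²) = √(11.90885 + 186.66664) = 14.092 km
14: √((0.048·111.32)² + (0.307·97.59)²) = √(28.55150 + 897.60939) = 30.433 km
Sorted: 4 (7.046 km) < 8 (8.673 km) < 13 (14.092 km) < 10 (16.167 km) < 3 (22.693 km) < …

4, 8, 13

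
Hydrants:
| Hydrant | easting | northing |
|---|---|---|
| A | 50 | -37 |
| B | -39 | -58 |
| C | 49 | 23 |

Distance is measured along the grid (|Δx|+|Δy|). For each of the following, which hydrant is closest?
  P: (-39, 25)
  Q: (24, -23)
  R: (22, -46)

P→B; Q→A; R→A

P at (-39, 25):
  A: |89| + |-62| = 89 + 62 = 151
  B: |0| + |-83| = 0 + 83 = 83
  C: |88| + |-2| = 88 + 2 = 90
  → nearest: B (83)
Q at (24, -23):
  A: |26| + |-14| = 26 + 14 = 40
  B: |-63| + |-35| = 63 + 35 = 98
  C: |25| + |46| = 25 + 46 = 71
  → nearest: A (40)
R at (22, -46):
  A: |28| + |9| = 28 + 9 = 37
  B: |-61| + |-12| = 61 + 12 = 73
  C: |27| + |69| = 27 + 69 = 96
  → nearest: A (37)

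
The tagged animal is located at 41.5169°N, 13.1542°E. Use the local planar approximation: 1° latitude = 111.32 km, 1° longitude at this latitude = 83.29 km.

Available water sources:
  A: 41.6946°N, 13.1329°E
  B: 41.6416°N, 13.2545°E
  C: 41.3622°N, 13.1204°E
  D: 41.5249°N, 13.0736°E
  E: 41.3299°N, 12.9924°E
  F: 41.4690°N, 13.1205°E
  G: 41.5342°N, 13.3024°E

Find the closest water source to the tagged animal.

F

Distances from 41.5169°N, 13.1542°E:
A: √((0.1777·111.32)² + (-0.0213·83.29)²) = √(391.310274 + 3.147349) = 19.8610 km
B: √((0.1247·111.32)² + (0.1003·83.29)²) = √(192.698930 + 69.789099) = 16.2015 km
C: √((-0.1547·111.32)² + (-0.0338·83.29)²) = √(296.569867 + 7.925362) = 17.4498 km
D: √((0.0080·111.32)² + (-0.0806·83.29)²) = √(0.793097 + 45.066705) = 6.7720 km
E: √((-0.1870·111.32)² + (-0.1618·83.29)²) = √(433.340828 + 181.611255) = 24.7982 km
F: √((-0.0479·111.32)² + (-0.0337·83.29)²) = √(28.432655 + 7.878536) = 6.0259 km
G: √((0.0173·111.32)² + (0.1482·83.29)²) = √(3.708844 + 152.363918) = 12.4929 km
Minimum: F at 6.0259 km.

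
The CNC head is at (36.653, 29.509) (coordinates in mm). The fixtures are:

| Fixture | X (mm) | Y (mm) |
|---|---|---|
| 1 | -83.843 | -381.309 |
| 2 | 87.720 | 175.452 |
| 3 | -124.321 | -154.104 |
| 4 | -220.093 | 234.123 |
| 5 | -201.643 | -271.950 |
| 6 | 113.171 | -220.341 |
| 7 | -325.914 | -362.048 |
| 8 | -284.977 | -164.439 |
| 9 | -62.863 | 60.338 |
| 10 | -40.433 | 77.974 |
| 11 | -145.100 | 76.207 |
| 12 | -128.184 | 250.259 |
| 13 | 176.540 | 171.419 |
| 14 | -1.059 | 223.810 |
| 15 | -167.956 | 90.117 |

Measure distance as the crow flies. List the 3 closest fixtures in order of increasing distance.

10, 9, 2

Distances from (36.653, 29.509):
1: 428.125 mm
2: 154.620 mm
3: 244.185 mm
4: 328.307 mm
5: 384.269 mm
6: 261.304 mm
7: 533.640 mm
8: 375.582 mm
9: 104.182 mm
10: 91.056 mm
11: 187.656 mm
12: 275.503 mm
13: 199.266 mm
14: 197.927 mm
15: 213.397 mm
Sorted: 10 (91.056 mm) < 9 (104.182 mm) < 2 (154.620 mm) < 11 (187.656 mm) < 14 (197.927 mm) < …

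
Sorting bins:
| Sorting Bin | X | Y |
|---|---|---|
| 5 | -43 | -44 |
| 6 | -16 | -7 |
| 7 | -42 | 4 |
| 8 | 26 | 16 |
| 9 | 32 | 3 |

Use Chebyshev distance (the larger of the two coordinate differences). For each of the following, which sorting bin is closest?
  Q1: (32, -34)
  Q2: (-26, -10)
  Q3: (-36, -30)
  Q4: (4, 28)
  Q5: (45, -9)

Q1→9; Q2→6; Q3→5; Q4→8; Q5→9

Q1 at (32, -34):
  5: 75
  6: 48
  7: 74
  8: 50
  9: 37
  → nearest: 9 (37)
Q2 at (-26, -10):
  5: 34
  6: 10
  7: 16
  8: 52
  9: 58
  → nearest: 6 (10)
Q3 at (-36, -30):
  5: 14
  6: 23
  7: 34
  8: 62
  9: 68
  → nearest: 5 (14)
Q4 at (4, 28):
  5: 72
  6: 35
  7: 46
  8: 22
  9: 28
  → nearest: 8 (22)
Q5 at (45, -9):
  5: 88
  6: 61
  7: 87
  8: 25
  9: 13
  → nearest: 9 (13)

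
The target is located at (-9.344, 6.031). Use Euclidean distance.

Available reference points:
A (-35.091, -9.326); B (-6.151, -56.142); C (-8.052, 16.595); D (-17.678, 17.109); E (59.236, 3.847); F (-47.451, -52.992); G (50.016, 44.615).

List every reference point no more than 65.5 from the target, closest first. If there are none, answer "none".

C, D, A, B

Distances from (-9.344, 6.031):
A: √((-25.747)² + (-15.357)²) = √(662.90801 + 235.83745) = 29.979
B: √((3.193)² + (-62.173)²) = √(10.19525 + 3865.48193) = 62.255
C: √((1.292)² + (10.564)²) = √(1.66926 + 111.59810) = 10.643
D: √((-8.334)² + (11.078)²) = √(69.45556 + 122.72208) = 13.863
E: √((68.580)² + (-2.184)²) = √(4703.21640 + 4.76986) = 68.615
F: √((-38.107)² + (-59.023)²) = √(1452.14345 + 3483.71453) = 70.256
G: √((59.360)² + (38.584)²) = √(3523.60960 + 1488.72506) = 70.798
Threshold 65.5: C (10.643), D (13.863), A (29.979), B (62.255) are within range.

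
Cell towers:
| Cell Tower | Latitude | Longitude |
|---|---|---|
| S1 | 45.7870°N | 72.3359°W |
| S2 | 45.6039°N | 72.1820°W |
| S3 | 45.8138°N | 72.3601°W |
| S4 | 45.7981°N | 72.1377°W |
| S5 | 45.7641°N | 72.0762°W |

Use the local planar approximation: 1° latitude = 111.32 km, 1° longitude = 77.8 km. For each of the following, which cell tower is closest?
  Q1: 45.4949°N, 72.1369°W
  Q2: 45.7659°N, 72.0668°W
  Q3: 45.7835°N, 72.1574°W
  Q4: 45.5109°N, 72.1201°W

Q1 at 45.4949°N, 72.1369°W:
  S1: 36.0142 km
  S2: 12.6310 km
  S3: 39.5195 km
  S4: 33.7523 km
  S5: 30.3372 km
  → nearest: S2 (12.6310 km)
Q2 at 45.7659°N, 72.0668°W:
  S1: 21.0673 km
  S2: 20.1382 km
  S3: 23.4335 km
  S4: 6.5784 km
  S5: 0.7583 km
  → nearest: S5 (0.7583 km)
Q3 at 45.7835°N, 72.1574°W:
  S1: 13.8928 km
  S2: 20.0845 km
  S3: 16.1267 km
  S4: 2.2340 km
  S5: 6.6763 km
  → nearest: S4 (2.2340 km)
Q4 at 45.5109°N, 72.1201°W:
  S1: 35.0221 km
  S2: 11.4180 km
  S3: 38.5435 km
  S4: 32.0004 km
  S5: 28.3924 km
  → nearest: S2 (11.4180 km)

Q1→S2; Q2→S5; Q3→S4; Q4→S2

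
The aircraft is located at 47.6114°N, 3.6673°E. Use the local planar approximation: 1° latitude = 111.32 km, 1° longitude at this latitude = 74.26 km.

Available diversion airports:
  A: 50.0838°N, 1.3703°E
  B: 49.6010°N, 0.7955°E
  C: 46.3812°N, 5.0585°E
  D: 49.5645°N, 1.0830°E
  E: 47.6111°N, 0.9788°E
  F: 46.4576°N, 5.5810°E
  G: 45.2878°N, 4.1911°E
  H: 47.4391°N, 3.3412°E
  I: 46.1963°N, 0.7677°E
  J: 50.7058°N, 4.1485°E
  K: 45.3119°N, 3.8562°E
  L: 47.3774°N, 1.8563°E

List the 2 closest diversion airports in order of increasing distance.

Distances from 47.6114°N, 3.6673°E:
A: 323.7995 km
B: 307.4641 km
C: 171.5437 km
D: 290.0010 km
E: 199.6480 km
F: 191.5535 km
G: 261.5715 km
H: 30.8920 km
I: 266.7956 km
J: 346.3171 km
K: 256.3644 km
L: 136.9844 km
Sorted: H (30.8920 km) < L (136.9844 km) < C (171.5437 km) < F (191.5535 km) < …

H, L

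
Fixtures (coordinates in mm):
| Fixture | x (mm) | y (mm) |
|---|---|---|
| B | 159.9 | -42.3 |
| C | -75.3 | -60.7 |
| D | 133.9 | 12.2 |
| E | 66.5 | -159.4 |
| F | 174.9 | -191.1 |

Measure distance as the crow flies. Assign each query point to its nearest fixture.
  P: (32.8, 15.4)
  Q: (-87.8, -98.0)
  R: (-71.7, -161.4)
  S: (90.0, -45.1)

P→D; Q→C; R→C; S→B

P at (32.8, 15.4):
  B: √((127.1)² + (-57.7)²) = √(16154.410 + 3329.290) = 139.6 mm
  C: √((-108.1)² + (-76.1)²) = √(11685.610 + 5791.210) = 132.2 mm
  D: √((101.1)² + (-3.2)²) = √(10221.210 + 10.240) = 101.2 mm
  E: √((33.7)² + (-174.8)²) = √(1135.690 + 30555.040) = 178.0 mm
  F: √((142.1)² + (-206.5)²) = √(20192.410 + 42642.250) = 250.7 mm
  → nearest: D (101.2 mm)
Q at (-87.8, -98.0):
  B: √((247.7)² + (55.7)²) = √(61355.290 + 3102.490) = 253.9 mm
  C: √((12.5)² + (37.3)²) = √(156.250 + 1391.290) = 39.3 mm
  D: √((221.7)² + (110.2)²) = √(49150.890 + 12144.040) = 247.6 mm
  E: √((154.3)² + (-61.4)²) = √(23808.490 + 3769.960) = 166.1 mm
  F: √((262.7)² + (-93.1)²) = √(69011.290 + 8667.610) = 278.7 mm
  → nearest: C (39.3 mm)
R at (-71.7, -161.4):
  B: √((231.6)² + (119.1)²) = √(53638.560 + 14184.810) = 260.4 mm
  C: √((-3.6)² + (100.7)²) = √(12.960 + 10140.490) = 100.8 mm
  D: √((205.6)² + (173.6)²) = √(42271.360 + 30136.960) = 269.1 mm
  E: √((138.2)² + (2.0)²) = √(19099.240 + 4.000) = 138.2 mm
  F: √((246.6)² + (-29.7)²) = √(60811.560 + 882.090) = 248.4 mm
  → nearest: C (100.8 mm)
S at (90.0, -45.1):
  B: √((69.9)² + (2.8)²) = √(4886.010 + 7.840) = 70.0 mm
  C: √((-165.3)² + (-15.6)²) = √(27324.090 + 243.360) = 166.0 mm
  D: √((43.9)² + (57.3)²) = √(1927.210 + 3283.290) = 72.2 mm
  E: √((-23.5)² + (-114.3)²) = √(552.250 + 13064.490) = 116.7 mm
  F: √((84.9)² + (-146.0)²) = √(7208.010 + 21316.000) = 168.9 mm
  → nearest: B (70.0 mm)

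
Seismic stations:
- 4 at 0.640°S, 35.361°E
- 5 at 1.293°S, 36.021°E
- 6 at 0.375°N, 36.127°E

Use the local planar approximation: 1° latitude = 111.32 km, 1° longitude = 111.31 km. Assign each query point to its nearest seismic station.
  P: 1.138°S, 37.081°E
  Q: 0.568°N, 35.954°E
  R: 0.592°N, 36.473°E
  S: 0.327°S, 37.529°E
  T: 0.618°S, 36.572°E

P→5; Q→6; R→6; S→6; T→5

P at 1.138°S, 37.081°E:
  4: √((0.498·111.32)² + (-1.720·111.31)²) = √(3073.30088 + 36654.32779) = 199.318 km
  5: √((-0.155·111.32)² + (-1.060·111.31)²) = √(297.72122 + 13921.30973) = 119.244 km
  6: √((1.513·111.32)² + (-0.954·111.31)²) = √(28367.70823 + 11276.26088) = 199.108 km
  → nearest: 5 (119.244 km)
Q at 0.568°N, 35.954°E:
  4: √((-1.208·111.32)² + (-0.593·111.31)²) = √(18083.40729 + 4356.90161) = 149.801 km
  5: √((-1.861·111.32)² + (0.067·111.31)²) = √(42917.96701 + 55.61833) = 207.301 km
  6: √((-0.193·111.32)² + (0.173·111.31)²) = √(461.59491 + 370.81780) = 28.852 km
  → nearest: 6 (28.852 km)
R at 0.592°N, 36.473°E:
  4: √((-1.232·111.32)² + (-1.112·111.31)²) = √(18809.09115 + 15320.67641) = 184.742 km
  5: √((-1.885·111.32)² + (-0.452·111.31)²) = √(44032.07018 + 2531.30942) = 215.785 km
  6: √((-0.217·111.32)² + (-0.346·111.31)²) = √(583.53359 + 1483.27120) = 45.462 km
  → nearest: 6 (45.462 km)
S at 0.327°S, 37.529°E:
  4: √((-0.313·111.32)² + (-2.168·111.31)²) = √(1214.04580 + 58235.38101) = 243.823 km
  5: √((-0.966·111.32)² + (-1.508·111.31)²) = √(11563.80203 + 28175.46217) = 199.347 km
  6: √((0.702·111.32)² + (-1.402·111.31)²) = √(6106.89734 + 24353.66865) = 174.530 km
  → nearest: 6 (174.530 km)
T at 0.618°S, 36.572°E:
  4: √((-0.022·111.32)² + (-1.211·111.31)²) = √(5.99780 + 18170.07215) = 134.819 km
  5: √((-0.675·111.32)² + (-0.551·111.31)²) = √(5646.16988 + 3761.59092) = 96.994 km
  6: √((0.993·111.32)² + (-0.445·111.31)²) = √(12219.25962 + 2453.51314) = 121.131 km
  → nearest: 5 (96.994 km)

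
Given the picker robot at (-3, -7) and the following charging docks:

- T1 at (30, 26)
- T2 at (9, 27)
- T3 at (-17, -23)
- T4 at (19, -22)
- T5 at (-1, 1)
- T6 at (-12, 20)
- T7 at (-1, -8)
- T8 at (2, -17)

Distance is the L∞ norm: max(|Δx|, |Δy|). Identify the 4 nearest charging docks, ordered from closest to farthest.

Distances from (-3, -7):
T1: max(|33|, |33|) = 33
T2: max(|12|, |34|) = 34
T3: max(|-14|, |-16|) = 16
T4: max(|22|, |-15|) = 22
T5: max(|2|, |8|) = 8
T6: max(|-9|, |27|) = 27
T7: max(|2|, |-1|) = 2
T8: max(|5|, |-10|) = 10
Sorted: T7 (2) < T5 (8) < T8 (10) < T3 (16) < T4 (22) < T6 (27) < …

T7, T5, T8, T3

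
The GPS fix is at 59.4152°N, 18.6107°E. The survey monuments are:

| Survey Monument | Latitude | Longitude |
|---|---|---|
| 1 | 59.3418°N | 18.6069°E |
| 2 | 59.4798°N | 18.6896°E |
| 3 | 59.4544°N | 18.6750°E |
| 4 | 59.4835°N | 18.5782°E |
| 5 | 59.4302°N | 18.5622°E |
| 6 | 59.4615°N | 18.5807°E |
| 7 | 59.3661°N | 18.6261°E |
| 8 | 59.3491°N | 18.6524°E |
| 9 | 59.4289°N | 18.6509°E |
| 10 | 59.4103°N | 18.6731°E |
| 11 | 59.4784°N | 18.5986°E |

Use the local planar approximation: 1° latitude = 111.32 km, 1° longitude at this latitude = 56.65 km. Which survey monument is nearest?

Distances from 59.4152°N, 18.6107°E:
1: 8.1737 km
2: 8.4671 km
3: 5.6843 km
4: 7.8229 km
5: 3.2151 km
6: 5.4271 km
7: 5.5350 km
8: 7.7282 km
9: 2.7408 km
10: 3.5768 km
11: 7.0687 km
Minimum: 9 at 2.7408 km.

9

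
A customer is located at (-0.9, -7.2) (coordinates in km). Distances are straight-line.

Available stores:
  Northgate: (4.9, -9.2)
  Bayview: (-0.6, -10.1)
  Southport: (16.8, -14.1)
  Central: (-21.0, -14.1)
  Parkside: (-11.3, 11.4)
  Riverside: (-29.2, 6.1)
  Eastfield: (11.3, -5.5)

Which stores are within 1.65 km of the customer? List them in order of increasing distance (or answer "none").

Distances from (-0.9, -7.2):
Northgate: 6.14 km
Bayview: 2.92 km
Southport: 19.00 km
Central: 21.25 km
Parkside: 21.31 km
Riverside: 31.27 km
Eastfield: 12.32 km
Threshold 1.65 km: none within range.

none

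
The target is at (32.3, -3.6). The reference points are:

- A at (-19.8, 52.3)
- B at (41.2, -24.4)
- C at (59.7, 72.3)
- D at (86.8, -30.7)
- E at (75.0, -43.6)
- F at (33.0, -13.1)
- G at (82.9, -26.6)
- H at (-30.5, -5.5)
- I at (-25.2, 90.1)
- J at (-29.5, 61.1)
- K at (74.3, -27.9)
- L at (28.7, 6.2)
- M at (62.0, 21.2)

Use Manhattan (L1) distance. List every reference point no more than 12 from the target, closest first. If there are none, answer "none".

Distances from (32.3, -3.6):
A: 108.0
B: 29.7
C: 103.3
D: 81.6
E: 82.7
F: 10.2
G: 73.6
H: 64.7
I: 151.2
J: 126.5
K: 66.3
L: 13.4
M: 54.5
Threshold 12: F (10.2) is within range.

F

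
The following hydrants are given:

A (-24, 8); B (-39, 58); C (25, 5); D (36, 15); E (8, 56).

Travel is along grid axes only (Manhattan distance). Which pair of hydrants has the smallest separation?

C and D

Pairwise distances:
C–D: 21
B–E: 49
A–C: 52
A–B: 65
A–D: 67
C–E: 68
D–E: 69
A–E: 80
B–C: 117
B–D: 118
Closest pair: C–D at 21.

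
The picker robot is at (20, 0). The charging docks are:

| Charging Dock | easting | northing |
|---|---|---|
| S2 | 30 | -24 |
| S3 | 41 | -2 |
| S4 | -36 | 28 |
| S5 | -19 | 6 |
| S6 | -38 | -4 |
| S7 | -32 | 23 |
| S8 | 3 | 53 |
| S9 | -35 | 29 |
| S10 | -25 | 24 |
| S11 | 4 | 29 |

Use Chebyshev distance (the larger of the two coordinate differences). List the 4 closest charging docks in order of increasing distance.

S3, S2, S11, S5

Distances from (20, 0):
S2: max(|10|, |-24|) = 24
S3: max(|21|, |-2|) = 21
S4: max(|-56|, |28|) = 56
S5: max(|-39|, |6|) = 39
S6: max(|-58|, |-4|) = 58
S7: max(|-52|, |23|) = 52
S8: max(|-17|, |53|) = 53
S9: max(|-55|, |29|) = 55
S10: max(|-45|, |24|) = 45
S11: max(|-16|, |29|) = 29
Sorted: S3 (21) < S2 (24) < S11 (29) < S5 (39) < S10 (45) < S7 (52) < …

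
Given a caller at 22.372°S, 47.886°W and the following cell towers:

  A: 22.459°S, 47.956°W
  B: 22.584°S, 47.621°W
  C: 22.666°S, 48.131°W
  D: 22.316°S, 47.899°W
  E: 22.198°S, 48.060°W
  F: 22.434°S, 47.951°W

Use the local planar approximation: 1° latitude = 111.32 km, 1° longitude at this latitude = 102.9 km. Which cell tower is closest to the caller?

Distances from 22.372°S, 47.886°W:
A: √((-0.087·111.32)² + (-0.070·102.9)²) = √(93.79613 + 51.88321) = 12.070 km
B: √((-0.212·111.32)² + (0.265·102.9)²) = √(556.95245 + 743.57109) = 36.063 km
C: √((-0.294·111.32)² + (-0.245·102.9)²) = √(1071.12722 + 635.56931) = 41.312 km
D: √((0.056·111.32)² + (-0.013·102.9)²) = √(38.86176 + 1.78944) = 6.376 km
E: √((0.174·111.32)² + (-0.174·102.9)²) = √(375.18450 + 320.57470) = 26.377 km
F: √((-0.062·111.32)² + (-0.065·102.9)²) = √(47.63540 + 44.73603) = 9.611 km
Minimum: D at 6.376 km.

D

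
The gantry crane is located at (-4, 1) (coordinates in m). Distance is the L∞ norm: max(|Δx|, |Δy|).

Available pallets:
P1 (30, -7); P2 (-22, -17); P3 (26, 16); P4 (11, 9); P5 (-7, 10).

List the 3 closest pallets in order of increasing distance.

Distances from (-4, 1):
P1: 34 m
P2: 18 m
P3: 30 m
P4: 15 m
P5: 9 m
Sorted: P5 (9 m) < P4 (15 m) < P2 (18 m) < P3 (30 m) < P1 (34 m)

P5, P4, P2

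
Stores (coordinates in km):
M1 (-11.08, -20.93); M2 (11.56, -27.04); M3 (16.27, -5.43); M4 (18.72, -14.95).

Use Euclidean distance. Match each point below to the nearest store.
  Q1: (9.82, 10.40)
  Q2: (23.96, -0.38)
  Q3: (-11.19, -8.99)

Q1 at (9.82, 10.40):
  M1: 37.66 km
  M2: 37.48 km
  M3: 17.09 km
  M4: 26.87 km
  → nearest: M3 (17.09 km)
Q2 at (23.96, -0.38):
  M1: 40.62 km
  M2: 29.40 km
  M3: 9.20 km
  M4: 15.48 km
  → nearest: M3 (9.20 km)
Q3 at (-11.19, -8.99):
  M1: 11.94 km
  M2: 29.04 km
  M3: 27.69 km
  M4: 30.50 km
  → nearest: M1 (11.94 km)

Q1→M3; Q2→M3; Q3→M1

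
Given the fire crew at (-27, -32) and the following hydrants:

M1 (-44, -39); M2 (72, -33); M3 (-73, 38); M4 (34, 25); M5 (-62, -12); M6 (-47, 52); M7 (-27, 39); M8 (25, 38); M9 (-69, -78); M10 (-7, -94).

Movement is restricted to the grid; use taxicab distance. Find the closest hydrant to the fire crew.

Distances from (-27, -32):
M1: 24
M2: 100
M3: 116
M4: 118
M5: 55
M6: 104
M7: 71
M8: 122
M9: 88
M10: 82
Minimum: M1 at 24.

M1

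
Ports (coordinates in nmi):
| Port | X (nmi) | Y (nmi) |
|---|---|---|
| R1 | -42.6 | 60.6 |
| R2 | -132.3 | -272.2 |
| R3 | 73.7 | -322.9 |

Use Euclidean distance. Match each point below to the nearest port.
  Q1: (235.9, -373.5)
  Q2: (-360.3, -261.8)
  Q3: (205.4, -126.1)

Q1 at (235.9, -373.5):
  R1: √((-278.5)² + (434.1)²) = √(77562.250 + 188442.810) = 515.8 nmi
  R2: √((-368.2)² + (101.3)²) = √(135571.240 + 10261.690) = 381.9 nmi
  R3: √((-162.2)² + (50.6)²) = √(26308.840 + 2560.360) = 169.9 nmi
  → nearest: R3 (169.9 nmi)
Q2 at (-360.3, -261.8):
  R1: √((317.7)² + (322.4)²) = √(100933.290 + 103941.760) = 452.6 nmi
  R2: √((228.0)² + (-10.4)²) = √(51984.000 + 108.160) = 228.2 nmi
  R3: √((434.0)² + (-61.1)²) = √(188356.000 + 3733.210) = 438.3 nmi
  → nearest: R2 (228.2 nmi)
Q3 at (205.4, -126.1):
  R1: √((-248.0)² + (186.7)²) = √(61504.000 + 34856.890) = 310.4 nmi
  R2: √((-337.7)² + (-146.1)²) = √(114041.290 + 21345.210) = 367.9 nmi
  R3: √((-131.7)² + (-196.8)²) = √(17344.890 + 38730.240) = 236.8 nmi
  → nearest: R3 (236.8 nmi)

Q1→R3; Q2→R2; Q3→R3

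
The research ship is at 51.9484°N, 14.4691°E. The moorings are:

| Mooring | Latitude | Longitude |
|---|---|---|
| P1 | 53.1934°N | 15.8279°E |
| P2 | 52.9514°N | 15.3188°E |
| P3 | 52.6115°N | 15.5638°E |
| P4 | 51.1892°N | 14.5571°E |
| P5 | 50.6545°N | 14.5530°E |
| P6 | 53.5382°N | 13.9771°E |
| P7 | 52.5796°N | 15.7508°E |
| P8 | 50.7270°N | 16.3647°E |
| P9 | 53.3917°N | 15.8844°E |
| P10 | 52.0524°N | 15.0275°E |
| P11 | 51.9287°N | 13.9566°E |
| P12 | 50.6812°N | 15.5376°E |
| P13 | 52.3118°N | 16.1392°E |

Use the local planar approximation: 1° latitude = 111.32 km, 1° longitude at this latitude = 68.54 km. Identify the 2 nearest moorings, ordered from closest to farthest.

P11, P10

Distances from 51.9484°N, 14.4691°E:
P1: 166.9782 km
P2: 125.9298 km
P3: 105.2542 km
P4: 84.7291 km
P5: 144.1517 km
P6: 180.1606 km
P7: 112.4919 km
P8: 188.0616 km
P9: 187.6810 km
P10: 39.9854 km
P11: 35.1951 km
P12: 158.9422 km
P13: 121.4066 km
Sorted: P11 (35.1951 km) < P10 (39.9854 km) < P4 (84.7291 km) < P3 (105.2542 km) < …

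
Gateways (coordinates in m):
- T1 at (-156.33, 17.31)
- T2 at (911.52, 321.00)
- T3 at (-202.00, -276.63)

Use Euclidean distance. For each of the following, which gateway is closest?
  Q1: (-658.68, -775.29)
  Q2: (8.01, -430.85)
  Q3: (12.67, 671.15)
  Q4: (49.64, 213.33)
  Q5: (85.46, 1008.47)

Q1 at (-658.68, -775.29):
  T1: 938.39 m
  T2: 1915.04 m
  T3: 676.18 m
  → nearest: T3 (676.18 m)
Q2 at (8.01, -430.85):
  T1: 477.34 m
  T2: 1175.42 m
  T3: 260.55 m
  → nearest: T3 (260.55 m)
Q3 at (12.67, 671.15):
  T1: 675.33 m
  T2: 964.64 m
  T3: 971.79 m
  → nearest: T1 (675.33 m)
Q4 at (49.64, 213.33):
  T1: 284.34 m
  T2: 868.58 m
  T3: 550.80 m
  → nearest: T1 (284.34 m)
Q5 at (85.46, 1008.47):
  T1: 1020.23 m
  T2: 1074.70 m
  T3: 1316.86 m
  → nearest: T1 (1020.23 m)

Q1→T3; Q2→T3; Q3→T1; Q4→T1; Q5→T1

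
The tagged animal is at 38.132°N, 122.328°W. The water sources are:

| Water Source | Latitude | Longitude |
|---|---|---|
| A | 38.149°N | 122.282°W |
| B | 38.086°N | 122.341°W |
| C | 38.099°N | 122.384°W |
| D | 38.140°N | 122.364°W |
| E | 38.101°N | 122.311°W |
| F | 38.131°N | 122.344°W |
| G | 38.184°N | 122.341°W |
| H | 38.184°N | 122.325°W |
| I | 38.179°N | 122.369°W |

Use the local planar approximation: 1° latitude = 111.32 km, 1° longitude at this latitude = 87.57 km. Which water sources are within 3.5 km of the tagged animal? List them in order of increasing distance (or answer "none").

F, D

Distances from 38.132°N, 122.328°W:
A: 4.451 km
B: 5.246 km
C: 6.127 km
D: 3.276 km
E: 3.758 km
F: 1.406 km
G: 5.900 km
H: 5.795 km
I: 6.345 km
Threshold 3.5 km: F (1.406 km), D (3.276 km) are within range.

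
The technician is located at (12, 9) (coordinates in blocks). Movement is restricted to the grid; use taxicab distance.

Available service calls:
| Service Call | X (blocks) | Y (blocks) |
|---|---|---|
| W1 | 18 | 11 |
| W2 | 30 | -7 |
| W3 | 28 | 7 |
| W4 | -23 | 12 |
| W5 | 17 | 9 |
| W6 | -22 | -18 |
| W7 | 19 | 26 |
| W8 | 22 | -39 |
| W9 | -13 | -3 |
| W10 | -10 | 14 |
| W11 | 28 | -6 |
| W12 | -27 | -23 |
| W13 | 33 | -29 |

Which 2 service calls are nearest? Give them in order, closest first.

W5, W1

Distances from (12, 9):
W1: 8 blocks
W2: 34 blocks
W3: 18 blocks
W4: 38 blocks
W5: 5 blocks
W6: 61 blocks
W7: 24 blocks
W8: 58 blocks
W9: 37 blocks
W10: 27 blocks
W11: 31 blocks
W12: 71 blocks
W13: 59 blocks
Sorted: W5 (5 blocks) < W1 (8 blocks) < W3 (18 blocks) < W7 (24 blocks) < …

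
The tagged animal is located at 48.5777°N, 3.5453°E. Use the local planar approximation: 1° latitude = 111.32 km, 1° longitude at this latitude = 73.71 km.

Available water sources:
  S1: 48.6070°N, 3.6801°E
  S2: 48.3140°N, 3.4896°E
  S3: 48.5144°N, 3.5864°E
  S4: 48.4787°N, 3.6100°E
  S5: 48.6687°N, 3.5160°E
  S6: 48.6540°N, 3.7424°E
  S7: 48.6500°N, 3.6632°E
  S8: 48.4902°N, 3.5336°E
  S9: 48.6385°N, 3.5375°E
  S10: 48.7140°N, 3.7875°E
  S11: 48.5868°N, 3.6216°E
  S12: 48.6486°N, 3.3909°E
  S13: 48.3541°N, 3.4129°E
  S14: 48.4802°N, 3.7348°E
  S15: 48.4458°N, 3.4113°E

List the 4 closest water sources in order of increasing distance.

Distances from 48.5777°N, 3.5453°E:
S1: √((0.0293·111.32)² + (0.1348·73.71)²) = √(10.638530 + 98.726242) = 10.4578 km
S2: √((-0.2637·111.32)² + (-0.0557·73.71)²) = √(861.720957 + 16.856337) = 29.6408 km
S3: √((-0.0633·111.32)² + (0.0411·73.71)²) = √(49.653951 + 9.177755) = 7.6702 km
S4: √((-0.0990·111.32)² + (0.0647·73.71)²) = √(121.455388 + 22.743714) = 12.0083 km
S5: √((0.0910·111.32)² + (-0.0293·73.71)²) = √(102.619331 + 4.664317) = 10.3578 km
S6: √((0.0763·111.32)² + (0.1971·73.71)²) = √(72.143211 + 211.069787) = 16.8289 km
S7: √((0.0723·111.32)² + (0.1179·73.71)²) = √(64.777322 + 75.523209) = 11.8449 km
S8: √((-0.0875·111.32)² + (-0.0117·73.71)²) = √(94.877340 + 0.743746) = 9.7786 km
S9: √((0.0608·111.32)² + (-0.0078·73.71)²) = √(45.809289 + 0.330554) = 6.7926 km
S10: √((0.1363·111.32)² + (0.2422·73.71)²) = √(230.217380 + 318.713970) = 23.4293 km
S11: √((0.0091·111.32)² + (0.0763·73.71)²) = √(1.026193 + 31.630197) = 5.7146 km
S12: √((0.0709·111.32)² + (-0.1544·73.71)²) = √(62.292945 + 129.523155) = 13.8498 km
S13: √((-0.2236·111.32)² + (-0.1324·73.71)²) = √(619.569448 + 95.242063) = 26.7360 km
S14: √((-0.0975·111.32)² + (0.1895·73.71)²) = √(117.802804 + 195.106281) = 17.6892 km
S15: √((-0.1319·111.32)² + (-0.1340·73.71)²) = √(215.593661 + 97.557895) = 17.6961 km
Sorted: S11 (5.7146 km) < S9 (6.7926 km) < S3 (7.6702 km) < S8 (9.7786 km) < S5 (10.3578 km) < S1 (10.4578 km) < …

S11, S9, S3, S8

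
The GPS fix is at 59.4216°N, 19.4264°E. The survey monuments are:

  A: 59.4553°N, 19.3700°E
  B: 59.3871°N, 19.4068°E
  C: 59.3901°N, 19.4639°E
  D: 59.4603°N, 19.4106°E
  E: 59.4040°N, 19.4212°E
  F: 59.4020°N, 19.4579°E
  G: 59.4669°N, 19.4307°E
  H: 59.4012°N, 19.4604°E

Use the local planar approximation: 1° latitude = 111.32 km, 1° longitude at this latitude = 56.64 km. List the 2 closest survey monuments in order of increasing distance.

E, F

Distances from 59.4216°N, 19.4264°E:
A: √((0.0337·111.32)² + (-0.0564·56.64)²) = √(14.073632 + 10.204805) = 4.9273 km
B: √((-0.0345·111.32)² + (-0.0196·56.64)²) = √(14.749747 + 1.232420) = 3.9978 km
C: √((-0.0315·111.32)² + (0.0375·56.64)²) = √(12.296103 + 4.511376) = 4.0997 km
D: √((0.0387·111.32)² + (-0.0158·56.64)²) = √(18.559588 + 0.800867) = 4.4001 km
E: √((-0.0176·111.32)² + (-0.0052·56.64)²) = √(3.838590 + 0.086747) = 1.9812 km
F: √((-0.0196·111.32)² + (0.0315·56.64)²) = √(4.760565 + 3.183227) = 2.8185 km
G: √((0.0453·111.32)² + (0.0043·56.64)²) = √(25.429791 + 0.059318) = 5.0487 km
H: √((-0.0204·111.32)² + (0.0340·56.64)²) = √(5.157114 + 3.708552) = 2.9775 km
Sorted: E (1.9812 km) < F (2.8185 km) < H (2.9775 km) < B (3.9978 km) < …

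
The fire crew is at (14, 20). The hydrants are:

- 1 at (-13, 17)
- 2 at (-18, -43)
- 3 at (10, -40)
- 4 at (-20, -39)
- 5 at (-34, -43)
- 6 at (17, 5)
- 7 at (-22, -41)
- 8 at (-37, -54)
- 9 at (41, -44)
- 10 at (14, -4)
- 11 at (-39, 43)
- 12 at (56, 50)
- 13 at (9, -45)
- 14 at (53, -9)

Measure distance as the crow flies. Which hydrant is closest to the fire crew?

Distances from (14, 20):
1: √((-27)² + (-3)²) = √(729.000 + 9.000) = 27.2
2: √((-32)² + (-63)²) = √(1024.000 + 3969.000) = 70.7
3: √((-4)² + (-60)²) = √(16.000 + 3600.000) = 60.1
4: √((-34)² + (-59)²) = √(1156.000 + 3481.000) = 68.1
5: √((-48)² + (-63)²) = √(2304.000 + 3969.000) = 79.2
6: √((3)² + (-15)²) = √(9.000 + 225.000) = 15.3
7: √((-36)² + (-61)²) = √(1296.000 + 3721.000) = 70.8
8: √((-51)² + (-74)²) = √(2601.000 + 5476.000) = 89.9
9: √((27)² + (-64)²) = √(729.000 + 4096.000) = 69.5
10: √((0)² + (-24)²) = √(0.000 + 576.000) = 24.0
11: √((-53)² + (23)²) = √(2809.000 + 529.000) = 57.8
12: √((42)² + (30)²) = √(1764.000 + 900.000) = 51.6
13: √((-5)² + (-65)²) = √(25.000 + 4225.000) = 65.2
14: √((39)² + (-29)²) = √(1521.000 + 841.000) = 48.6
Minimum: 6 at 15.3.

6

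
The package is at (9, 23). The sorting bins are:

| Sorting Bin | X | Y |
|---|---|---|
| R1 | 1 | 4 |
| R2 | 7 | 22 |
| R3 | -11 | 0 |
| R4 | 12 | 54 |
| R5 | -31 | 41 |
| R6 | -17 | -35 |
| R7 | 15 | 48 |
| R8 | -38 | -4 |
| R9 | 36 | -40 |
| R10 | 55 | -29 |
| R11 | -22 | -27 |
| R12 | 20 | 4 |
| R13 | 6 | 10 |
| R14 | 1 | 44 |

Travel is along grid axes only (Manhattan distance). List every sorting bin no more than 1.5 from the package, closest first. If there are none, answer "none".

none

Distances from (9, 23):
R1: |-8| + |-19| = 8 + 19 = 27
R2: |-2| + |-1| = 2 + 1 = 3
R3: |-20| + |-23| = 20 + 23 = 43
R4: |3| + |31| = 3 + 31 = 34
R5: |-40| + |18| = 40 + 18 = 58
R6: |-26| + |-58| = 26 + 58 = 84
R7: |6| + |25| = 6 + 25 = 31
R8: |-47| + |-27| = 47 + 27 = 74
R9: |27| + |-63| = 27 + 63 = 90
R10: |46| + |-52| = 46 + 52 = 98
R11: |-31| + |-50| = 31 + 50 = 81
R12: |11| + |-19| = 11 + 19 = 30
R13: |-3| + |-13| = 3 + 13 = 16
R14: |-8| + |21| = 8 + 21 = 29
Threshold 1.5: none within range.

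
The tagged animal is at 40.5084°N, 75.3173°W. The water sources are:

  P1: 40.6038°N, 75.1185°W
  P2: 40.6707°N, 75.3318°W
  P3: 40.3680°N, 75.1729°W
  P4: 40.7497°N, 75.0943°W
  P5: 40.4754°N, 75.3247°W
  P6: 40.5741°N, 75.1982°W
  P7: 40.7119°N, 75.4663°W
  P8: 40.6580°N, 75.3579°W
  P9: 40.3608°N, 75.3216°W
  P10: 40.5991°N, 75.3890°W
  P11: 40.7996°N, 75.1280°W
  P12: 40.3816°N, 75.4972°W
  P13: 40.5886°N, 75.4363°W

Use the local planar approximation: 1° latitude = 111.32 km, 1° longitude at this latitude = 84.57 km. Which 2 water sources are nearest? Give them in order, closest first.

Distances from 40.5084°N, 75.3173°W:
P1: 19.8858 km
P2: 18.1088 km
P3: 19.8345 km
P4: 32.8208 km
P5: 3.7265 km
P6: 12.4476 km
P7: 25.9224 km
P8: 17.0037 km
P9: 16.4349 km
P10: 11.7776 km
P11: 36.1540 km
P12: 20.7536 km
P13: 13.4532 km
Sorted: P5 (3.7265 km) < P10 (11.7776 km) < P6 (12.4476 km) < P13 (13.4532 km) < …

P5, P10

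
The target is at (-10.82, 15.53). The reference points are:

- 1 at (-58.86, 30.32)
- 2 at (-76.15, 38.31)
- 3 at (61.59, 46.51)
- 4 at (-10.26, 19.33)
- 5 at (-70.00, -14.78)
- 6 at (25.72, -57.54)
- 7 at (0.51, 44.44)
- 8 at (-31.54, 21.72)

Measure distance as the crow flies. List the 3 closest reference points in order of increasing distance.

4, 8, 7

Distances from (-10.82, 15.53):
1: 50.27
2: 69.19
3: 78.76
4: 3.84
5: 66.49
6: 81.70
7: 31.05
8: 21.62
Sorted: 4 (3.84) < 8 (21.62) < 7 (31.05) < 1 (50.27) < 5 (66.49) < …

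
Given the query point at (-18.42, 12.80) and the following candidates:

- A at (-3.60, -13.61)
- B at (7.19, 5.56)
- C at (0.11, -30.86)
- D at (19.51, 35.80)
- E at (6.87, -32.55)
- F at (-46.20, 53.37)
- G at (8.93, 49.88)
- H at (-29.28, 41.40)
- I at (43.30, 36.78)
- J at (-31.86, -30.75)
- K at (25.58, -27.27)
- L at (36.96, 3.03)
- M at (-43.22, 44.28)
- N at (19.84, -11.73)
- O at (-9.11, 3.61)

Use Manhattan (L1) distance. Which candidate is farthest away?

Distances from (-18.42, 12.80):
A: |14.82| + |-26.41| = 14.82 + 26.41 = 41.23
B: |25.61| + |-7.24| = 25.61 + 7.24 = 32.85
C: |18.53| + |-43.66| = 18.53 + 43.66 = 62.19
D: |37.93| + |23.00| = 37.93 + 23.00 = 60.93
E: |25.29| + |-45.35| = 25.29 + 45.35 = 70.64
F: |-27.78| + |40.57| = 27.78 + 40.57 = 68.35
G: |27.35| + |37.08| = 27.35 + 37.08 = 64.43
H: |-10.86| + |28.60| = 10.86 + 28.60 = 39.46
I: |61.72| + |23.98| = 61.72 + 23.98 = 85.70
J: |-13.44| + |-43.55| = 13.44 + 43.55 = 56.99
K: |44.00| + |-40.07| = 44.00 + 40.07 = 84.07
L: |55.38| + |-9.77| = 55.38 + 9.77 = 65.15
M: |-24.80| + |31.48| = 24.80 + 31.48 = 56.28
N: |38.26| + |-24.53| = 38.26 + 24.53 = 62.79
O: |9.31| + |-9.19| = 9.31 + 9.19 = 18.50
Maximum: I at 85.70.

I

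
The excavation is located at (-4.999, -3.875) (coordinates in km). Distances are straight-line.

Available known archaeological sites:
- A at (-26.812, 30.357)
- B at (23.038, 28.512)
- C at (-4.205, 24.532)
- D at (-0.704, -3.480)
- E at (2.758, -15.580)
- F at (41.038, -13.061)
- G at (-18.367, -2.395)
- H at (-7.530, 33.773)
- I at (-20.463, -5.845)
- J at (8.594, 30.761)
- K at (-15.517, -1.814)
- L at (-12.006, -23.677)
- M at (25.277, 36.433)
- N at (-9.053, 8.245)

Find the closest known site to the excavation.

Distances from (-4.999, -3.875):
A: √((-21.813)² + (34.232)²) = √(475.80697 + 1171.82982) = 40.591 km
B: √((28.037)² + (32.387)²) = √(786.07337 + 1048.91777) = 42.837 km
C: √((0.794)² + (28.407)²) = √(0.63044 + 806.95765) = 28.418 km
D: √((4.295)² + (0.395)²) = √(18.44703 + 0.15603) = 4.313 km
E: √((7.757)² + (-11.705)²) = √(60.17105 + 137.00702) = 14.042 km
F: √((46.037)² + (-9.186)²) = √(2119.40537 + 84.38260) = 46.945 km
G: √((-13.368)² + (1.480)²) = √(178.70342 + 2.19040) = 13.450 km
H: √((-2.531)² + (37.648)²) = √(6.40596 + 1417.37190) = 37.733 km
I: √((-15.464)² + (-1.970)²) = √(239.13530 + 3.88090) = 15.589 km
J: √((13.593)² + (34.636)²) = √(184.76965 + 1199.65250) = 37.208 km
K: √((-10.518)² + (2.061)²) = √(110.62832 + 4.24772) = 10.718 km
L: √((-7.007)² + (-19.802)²) = √(49.09805 + 392.11920) = 21.005 km
M: √((30.276)² + (40.308)²) = √(916.63618 + 1624.73486) = 50.412 km
N: √((-4.054)² + (12.120)²) = √(16.43492 + 146.89440) = 12.780 km
Minimum: D at 4.313 km.

D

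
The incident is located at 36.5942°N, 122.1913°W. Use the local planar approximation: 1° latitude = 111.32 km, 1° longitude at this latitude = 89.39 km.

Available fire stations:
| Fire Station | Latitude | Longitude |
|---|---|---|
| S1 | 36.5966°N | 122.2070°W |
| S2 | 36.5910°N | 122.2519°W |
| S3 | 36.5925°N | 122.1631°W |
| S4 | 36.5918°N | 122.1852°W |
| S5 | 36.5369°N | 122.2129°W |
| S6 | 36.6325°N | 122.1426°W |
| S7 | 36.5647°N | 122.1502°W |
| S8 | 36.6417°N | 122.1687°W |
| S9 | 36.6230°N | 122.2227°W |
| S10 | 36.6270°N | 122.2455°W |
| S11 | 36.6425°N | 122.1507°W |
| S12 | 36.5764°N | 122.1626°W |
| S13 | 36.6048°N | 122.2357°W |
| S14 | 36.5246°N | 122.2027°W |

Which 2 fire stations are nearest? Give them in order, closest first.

Distances from 36.5942°N, 122.1913°W:
S1: √((0.0024·111.32)² + (-0.0157·89.39)²) = √(0.071379 + 1.969596) = 1.4286 km
S2: √((-0.0032·111.32)² + (-0.0606·89.39)²) = √(0.126896 + 29.344257) = 5.4287 km
S3: √((-0.0017·111.32)² + (0.0282·89.39)²) = √(0.035813 + 6.354423) = 2.5279 km
S4: √((-0.0024·111.32)² + (0.0061·89.39)²) = √(0.071379 + 0.297329) = 0.6072 km
S5: √((-0.0573·111.32)² + (-0.0216·89.39)²) = √(40.686997 + 3.728081) = 6.6645 km
S6: √((0.0383·111.32)² + (0.0487·89.39)²) = √(18.177910 + 18.951160) = 6.0934 km
S7: √((-0.0295·111.32)² + (0.0411·89.39)²) = √(10.784262 + 13.497754) = 4.9277 km
S8: √((0.0475·111.32)² + (0.0226·89.39)²) = √(27.959771 + 4.081265) = 5.6605 km
S9: √((0.0288·111.32)² + (-0.0314·89.39)²) = √(10.278539 + 7.878384) = 4.2611 km
S10: √((0.0328·111.32)² + (-0.0542·89.39)²) = √(13.331962 + 23.473424) = 6.0667 km
S11: √((0.0483·111.32)² + (0.0406·89.39)²) = √(28.909505 + 13.171339) = 6.4870 km
S12: √((-0.0178·111.32)² + (0.0287·89.39)²) = √(3.926326 + 6.581754) = 3.2416 km
S13: √((0.0106·111.32)² + (-0.0444·89.39)²) = √(1.392381 + 15.752294) = 4.1406 km
S14: √((-0.0696·111.32)² + (-0.0114·89.39)²) = √(60.029521 + 1.038455) = 7.8146 km
Sorted: S4 (0.6072 km) < S1 (1.4286 km) < S3 (2.5279 km) < S12 (3.2416 km) < …

S4, S1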